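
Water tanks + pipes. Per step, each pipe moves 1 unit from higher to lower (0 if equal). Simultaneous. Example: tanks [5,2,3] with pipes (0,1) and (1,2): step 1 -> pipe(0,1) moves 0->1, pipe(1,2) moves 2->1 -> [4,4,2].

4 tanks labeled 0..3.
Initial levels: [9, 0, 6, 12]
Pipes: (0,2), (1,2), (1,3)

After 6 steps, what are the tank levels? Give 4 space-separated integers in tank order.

Step 1: flows [0->2,2->1,3->1] -> levels [8 2 6 11]
Step 2: flows [0->2,2->1,3->1] -> levels [7 4 6 10]
Step 3: flows [0->2,2->1,3->1] -> levels [6 6 6 9]
Step 4: flows [0=2,1=2,3->1] -> levels [6 7 6 8]
Step 5: flows [0=2,1->2,3->1] -> levels [6 7 7 7]
Step 6: flows [2->0,1=2,1=3] -> levels [7 7 6 7]

Answer: 7 7 6 7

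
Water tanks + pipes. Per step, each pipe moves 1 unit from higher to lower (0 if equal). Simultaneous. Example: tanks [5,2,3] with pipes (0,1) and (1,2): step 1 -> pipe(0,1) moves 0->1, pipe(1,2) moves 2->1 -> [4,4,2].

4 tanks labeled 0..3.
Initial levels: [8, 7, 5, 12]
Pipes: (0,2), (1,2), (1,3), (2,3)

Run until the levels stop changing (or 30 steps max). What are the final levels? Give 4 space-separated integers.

Step 1: flows [0->2,1->2,3->1,3->2] -> levels [7 7 8 10]
Step 2: flows [2->0,2->1,3->1,3->2] -> levels [8 9 7 8]
Step 3: flows [0->2,1->2,1->3,3->2] -> levels [7 7 10 8]
Step 4: flows [2->0,2->1,3->1,2->3] -> levels [8 9 7 8]
  -> period-2 cycle: step 4 state = step 2 state; never stabilizes
  -> state at step 30: (30-2) mod 2 = 0, same as step 2 -> [8 9 7 8]

Answer: 8 9 7 8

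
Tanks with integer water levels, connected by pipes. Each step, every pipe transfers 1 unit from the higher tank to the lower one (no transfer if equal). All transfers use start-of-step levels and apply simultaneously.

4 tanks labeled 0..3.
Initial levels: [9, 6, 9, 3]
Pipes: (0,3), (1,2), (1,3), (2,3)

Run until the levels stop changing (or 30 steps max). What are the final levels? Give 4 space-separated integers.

Answer: 7 6 6 8

Derivation:
Step 1: flows [0->3,2->1,1->3,2->3] -> levels [8 6 7 6]
Step 2: flows [0->3,2->1,1=3,2->3] -> levels [7 7 5 8]
Step 3: flows [3->0,1->2,3->1,3->2] -> levels [8 7 7 5]
Step 4: flows [0->3,1=2,1->3,2->3] -> levels [7 6 6 8]
Step 5: flows [3->0,1=2,3->1,3->2] -> levels [8 7 7 5]
  -> period-2 cycle: step 5 state = step 3 state; never stabilizes
  -> state at step 30: (30-3) mod 2 = 1, same as step 4 -> [7 6 6 8]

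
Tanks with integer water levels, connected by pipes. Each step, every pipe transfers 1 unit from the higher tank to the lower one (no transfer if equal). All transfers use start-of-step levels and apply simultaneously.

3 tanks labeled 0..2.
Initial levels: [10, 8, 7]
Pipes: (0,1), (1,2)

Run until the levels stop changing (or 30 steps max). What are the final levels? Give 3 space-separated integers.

Step 1: flows [0->1,1->2] -> levels [9 8 8]
Step 2: flows [0->1,1=2] -> levels [8 9 8]
Step 3: flows [1->0,1->2] -> levels [9 7 9]
Step 4: flows [0->1,2->1] -> levels [8 9 8]
  -> period-2 cycle: step 4 state = step 2 state; never stabilizes
  -> state at step 30: (30-2) mod 2 = 0, same as step 2 -> [8 9 8]

Answer: 8 9 8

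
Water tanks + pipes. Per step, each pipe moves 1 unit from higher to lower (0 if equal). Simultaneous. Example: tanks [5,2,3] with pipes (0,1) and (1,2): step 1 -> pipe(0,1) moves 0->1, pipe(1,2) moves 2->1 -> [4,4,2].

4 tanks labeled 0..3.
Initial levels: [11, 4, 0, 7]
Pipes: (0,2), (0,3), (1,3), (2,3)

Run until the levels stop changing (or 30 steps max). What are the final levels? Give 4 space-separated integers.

Answer: 6 6 6 4

Derivation:
Step 1: flows [0->2,0->3,3->1,3->2] -> levels [9 5 2 6]
Step 2: flows [0->2,0->3,3->1,3->2] -> levels [7 6 4 5]
Step 3: flows [0->2,0->3,1->3,3->2] -> levels [5 5 6 6]
Step 4: flows [2->0,3->0,3->1,2=3] -> levels [7 6 5 4]
Step 5: flows [0->2,0->3,1->3,2->3] -> levels [5 5 5 7]
Step 6: flows [0=2,3->0,3->1,3->2] -> levels [6 6 6 4]
Step 7: flows [0=2,0->3,1->3,2->3] -> levels [5 5 5 7]
  -> period-2 cycle: step 7 state = step 5 state; never stabilizes
  -> state at step 30: (30-5) mod 2 = 1, same as step 6 -> [6 6 6 4]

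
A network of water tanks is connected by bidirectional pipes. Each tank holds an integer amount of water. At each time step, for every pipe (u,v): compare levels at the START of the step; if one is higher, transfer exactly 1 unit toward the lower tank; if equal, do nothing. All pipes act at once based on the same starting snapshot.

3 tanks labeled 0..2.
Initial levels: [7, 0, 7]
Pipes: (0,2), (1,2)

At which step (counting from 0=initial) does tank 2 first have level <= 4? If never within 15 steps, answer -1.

Answer: 5

Derivation:
Step 1: flows [0=2,2->1] -> levels [7 1 6]
Step 2: flows [0->2,2->1] -> levels [6 2 6]
Step 3: flows [0=2,2->1] -> levels [6 3 5]
Step 4: flows [0->2,2->1] -> levels [5 4 5]
Step 5: flows [0=2,2->1] -> levels [5 5 4]
Tank 2 first reaches <=4 at step 5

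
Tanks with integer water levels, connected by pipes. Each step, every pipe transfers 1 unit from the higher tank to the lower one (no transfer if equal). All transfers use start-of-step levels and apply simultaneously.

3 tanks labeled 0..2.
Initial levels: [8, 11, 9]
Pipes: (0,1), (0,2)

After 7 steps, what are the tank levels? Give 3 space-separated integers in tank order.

Answer: 10 9 9

Derivation:
Step 1: flows [1->0,2->0] -> levels [10 10 8]
Step 2: flows [0=1,0->2] -> levels [9 10 9]
Step 3: flows [1->0,0=2] -> levels [10 9 9]
Step 4: flows [0->1,0->2] -> levels [8 10 10]
Step 5: flows [1->0,2->0] -> levels [10 9 9]
  -> period-2 cycle: step 5 state = step 3 state
  -> state at step 7: (7-3) mod 2 = 0, same as step 3 -> [10 9 9]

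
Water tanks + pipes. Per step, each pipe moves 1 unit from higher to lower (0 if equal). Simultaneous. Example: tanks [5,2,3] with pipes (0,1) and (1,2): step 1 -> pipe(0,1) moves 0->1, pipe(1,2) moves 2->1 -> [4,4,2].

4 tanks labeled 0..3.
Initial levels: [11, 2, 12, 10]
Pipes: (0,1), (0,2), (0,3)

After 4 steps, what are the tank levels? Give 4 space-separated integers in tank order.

Answer: 9 6 10 10

Derivation:
Step 1: flows [0->1,2->0,0->3] -> levels [10 3 11 11]
Step 2: flows [0->1,2->0,3->0] -> levels [11 4 10 10]
Step 3: flows [0->1,0->2,0->3] -> levels [8 5 11 11]
Step 4: flows [0->1,2->0,3->0] -> levels [9 6 10 10]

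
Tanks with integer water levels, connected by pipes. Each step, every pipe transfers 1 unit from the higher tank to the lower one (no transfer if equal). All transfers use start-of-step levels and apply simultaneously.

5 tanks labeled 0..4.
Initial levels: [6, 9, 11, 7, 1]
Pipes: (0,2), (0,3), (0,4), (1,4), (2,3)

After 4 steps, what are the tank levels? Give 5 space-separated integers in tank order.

Step 1: flows [2->0,3->0,0->4,1->4,2->3] -> levels [7 8 9 7 3]
Step 2: flows [2->0,0=3,0->4,1->4,2->3] -> levels [7 7 7 8 5]
Step 3: flows [0=2,3->0,0->4,1->4,3->2] -> levels [7 6 8 6 7]
Step 4: flows [2->0,0->3,0=4,4->1,2->3] -> levels [7 7 6 8 6]

Answer: 7 7 6 8 6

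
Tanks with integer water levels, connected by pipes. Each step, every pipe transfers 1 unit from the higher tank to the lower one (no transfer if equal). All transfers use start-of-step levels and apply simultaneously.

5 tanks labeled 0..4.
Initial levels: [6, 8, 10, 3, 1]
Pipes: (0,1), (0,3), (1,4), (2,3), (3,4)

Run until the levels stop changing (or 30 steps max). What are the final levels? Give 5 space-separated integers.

Answer: 6 5 6 5 6

Derivation:
Step 1: flows [1->0,0->3,1->4,2->3,3->4] -> levels [6 6 9 4 3]
Step 2: flows [0=1,0->3,1->4,2->3,3->4] -> levels [5 5 8 5 5]
Step 3: flows [0=1,0=3,1=4,2->3,3=4] -> levels [5 5 7 6 5]
Step 4: flows [0=1,3->0,1=4,2->3,3->4] -> levels [6 5 6 5 6]
Step 5: flows [0->1,0->3,4->1,2->3,4->3] -> levels [4 7 5 8 4]
Step 6: flows [1->0,3->0,1->4,3->2,3->4] -> levels [6 5 6 5 6]
  -> period-2 cycle: step 6 state = step 4 state; never stabilizes
  -> state at step 30: (30-4) mod 2 = 0, same as step 4 -> [6 5 6 5 6]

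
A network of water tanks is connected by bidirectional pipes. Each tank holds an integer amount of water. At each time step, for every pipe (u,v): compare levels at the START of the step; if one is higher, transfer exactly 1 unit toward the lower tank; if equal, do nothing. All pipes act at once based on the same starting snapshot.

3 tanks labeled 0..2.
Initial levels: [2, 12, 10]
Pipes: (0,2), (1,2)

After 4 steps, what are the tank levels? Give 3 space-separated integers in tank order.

Answer: 6 9 9

Derivation:
Step 1: flows [2->0,1->2] -> levels [3 11 10]
Step 2: flows [2->0,1->2] -> levels [4 10 10]
Step 3: flows [2->0,1=2] -> levels [5 10 9]
Step 4: flows [2->0,1->2] -> levels [6 9 9]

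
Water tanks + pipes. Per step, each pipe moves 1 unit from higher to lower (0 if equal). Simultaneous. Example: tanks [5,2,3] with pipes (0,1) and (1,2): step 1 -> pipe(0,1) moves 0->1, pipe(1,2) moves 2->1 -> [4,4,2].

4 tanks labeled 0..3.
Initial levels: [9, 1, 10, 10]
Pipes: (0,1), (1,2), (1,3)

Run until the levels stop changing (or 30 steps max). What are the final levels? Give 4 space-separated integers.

Answer: 8 6 8 8

Derivation:
Step 1: flows [0->1,2->1,3->1] -> levels [8 4 9 9]
Step 2: flows [0->1,2->1,3->1] -> levels [7 7 8 8]
Step 3: flows [0=1,2->1,3->1] -> levels [7 9 7 7]
Step 4: flows [1->0,1->2,1->3] -> levels [8 6 8 8]
Step 5: flows [0->1,2->1,3->1] -> levels [7 9 7 7]
  -> period-2 cycle: step 5 state = step 3 state; never stabilizes
  -> state at step 30: (30-3) mod 2 = 1, same as step 4 -> [8 6 8 8]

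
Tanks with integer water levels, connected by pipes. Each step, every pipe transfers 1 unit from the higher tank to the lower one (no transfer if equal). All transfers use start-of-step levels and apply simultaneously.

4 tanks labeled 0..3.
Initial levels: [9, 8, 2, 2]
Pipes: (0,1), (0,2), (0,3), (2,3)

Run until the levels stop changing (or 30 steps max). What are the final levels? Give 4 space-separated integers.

Answer: 7 6 4 4

Derivation:
Step 1: flows [0->1,0->2,0->3,2=3] -> levels [6 9 3 3]
Step 2: flows [1->0,0->2,0->3,2=3] -> levels [5 8 4 4]
Step 3: flows [1->0,0->2,0->3,2=3] -> levels [4 7 5 5]
Step 4: flows [1->0,2->0,3->0,2=3] -> levels [7 6 4 4]
Step 5: flows [0->1,0->2,0->3,2=3] -> levels [4 7 5 5]
  -> period-2 cycle: step 5 state = step 3 state; never stabilizes
  -> state at step 30: (30-3) mod 2 = 1, same as step 4 -> [7 6 4 4]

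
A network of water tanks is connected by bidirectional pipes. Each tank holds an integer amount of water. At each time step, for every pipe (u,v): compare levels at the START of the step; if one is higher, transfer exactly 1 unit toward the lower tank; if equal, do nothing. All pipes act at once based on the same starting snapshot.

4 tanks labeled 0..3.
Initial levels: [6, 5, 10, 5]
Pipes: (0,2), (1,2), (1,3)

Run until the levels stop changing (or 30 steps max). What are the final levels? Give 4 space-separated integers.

Step 1: flows [2->0,2->1,1=3] -> levels [7 6 8 5]
Step 2: flows [2->0,2->1,1->3] -> levels [8 6 6 6]
Step 3: flows [0->2,1=2,1=3] -> levels [7 6 7 6]
Step 4: flows [0=2,2->1,1=3] -> levels [7 7 6 6]
Step 5: flows [0->2,1->2,1->3] -> levels [6 5 8 7]
Step 6: flows [2->0,2->1,3->1] -> levels [7 7 6 6]
  -> period-2 cycle: step 6 state = step 4 state; never stabilizes
  -> state at step 30: (30-4) mod 2 = 0, same as step 4 -> [7 7 6 6]

Answer: 7 7 6 6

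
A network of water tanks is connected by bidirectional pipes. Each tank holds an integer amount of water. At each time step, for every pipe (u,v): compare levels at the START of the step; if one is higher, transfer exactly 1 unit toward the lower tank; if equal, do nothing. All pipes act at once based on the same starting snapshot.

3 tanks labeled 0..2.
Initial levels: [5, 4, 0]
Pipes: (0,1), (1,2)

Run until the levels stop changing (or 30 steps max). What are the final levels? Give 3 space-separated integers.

Step 1: flows [0->1,1->2] -> levels [4 4 1]
Step 2: flows [0=1,1->2] -> levels [4 3 2]
Step 3: flows [0->1,1->2] -> levels [3 3 3]
Step 4: flows [0=1,1=2] -> levels [3 3 3]
  -> stable (no change)

Answer: 3 3 3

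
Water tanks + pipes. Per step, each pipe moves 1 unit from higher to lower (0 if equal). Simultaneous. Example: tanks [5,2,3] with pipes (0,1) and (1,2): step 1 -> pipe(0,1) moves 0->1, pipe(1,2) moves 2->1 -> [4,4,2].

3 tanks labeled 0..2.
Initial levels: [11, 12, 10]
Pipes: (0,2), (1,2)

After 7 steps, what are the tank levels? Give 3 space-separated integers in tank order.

Answer: 10 11 12

Derivation:
Step 1: flows [0->2,1->2] -> levels [10 11 12]
Step 2: flows [2->0,2->1] -> levels [11 12 10]
  -> period-2 cycle: step 2 state = step 0 state
  -> state at step 7: (7-0) mod 2 = 1, same as step 1 -> [10 11 12]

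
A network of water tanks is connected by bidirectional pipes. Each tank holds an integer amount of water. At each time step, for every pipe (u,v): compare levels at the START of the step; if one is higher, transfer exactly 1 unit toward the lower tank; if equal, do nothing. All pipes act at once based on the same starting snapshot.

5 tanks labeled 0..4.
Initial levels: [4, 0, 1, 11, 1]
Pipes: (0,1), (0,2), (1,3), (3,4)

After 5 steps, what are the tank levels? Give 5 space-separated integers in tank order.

Answer: 4 2 2 5 4

Derivation:
Step 1: flows [0->1,0->2,3->1,3->4] -> levels [2 2 2 9 2]
Step 2: flows [0=1,0=2,3->1,3->4] -> levels [2 3 2 7 3]
Step 3: flows [1->0,0=2,3->1,3->4] -> levels [3 3 2 5 4]
Step 4: flows [0=1,0->2,3->1,3->4] -> levels [2 4 3 3 5]
Step 5: flows [1->0,2->0,1->3,4->3] -> levels [4 2 2 5 4]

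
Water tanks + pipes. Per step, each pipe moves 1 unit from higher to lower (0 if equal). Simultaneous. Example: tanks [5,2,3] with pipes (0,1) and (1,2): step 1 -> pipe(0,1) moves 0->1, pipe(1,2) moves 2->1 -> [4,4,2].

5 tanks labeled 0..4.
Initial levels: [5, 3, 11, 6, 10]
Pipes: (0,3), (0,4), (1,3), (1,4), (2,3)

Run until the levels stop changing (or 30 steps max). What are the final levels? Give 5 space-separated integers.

Answer: 8 8 8 5 6

Derivation:
Step 1: flows [3->0,4->0,3->1,4->1,2->3] -> levels [7 5 10 5 8]
Step 2: flows [0->3,4->0,1=3,4->1,2->3] -> levels [7 6 9 7 6]
Step 3: flows [0=3,0->4,3->1,1=4,2->3] -> levels [6 7 8 7 7]
Step 4: flows [3->0,4->0,1=3,1=4,2->3] -> levels [8 7 7 7 6]
Step 5: flows [0->3,0->4,1=3,1->4,2=3] -> levels [6 6 7 8 8]
Step 6: flows [3->0,4->0,3->1,4->1,3->2] -> levels [8 8 8 5 6]
Step 7: flows [0->3,0->4,1->3,1->4,2->3] -> levels [6 6 7 8 8]
  -> period-2 cycle: step 7 state = step 5 state; never stabilizes
  -> state at step 30: (30-5) mod 2 = 1, same as step 6 -> [8 8 8 5 6]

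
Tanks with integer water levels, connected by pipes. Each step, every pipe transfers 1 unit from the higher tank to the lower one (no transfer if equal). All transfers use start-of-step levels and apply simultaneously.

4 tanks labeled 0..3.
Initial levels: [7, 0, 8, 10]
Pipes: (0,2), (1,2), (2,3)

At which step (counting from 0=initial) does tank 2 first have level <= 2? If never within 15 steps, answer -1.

Step 1: flows [2->0,2->1,3->2] -> levels [8 1 7 9]
Step 2: flows [0->2,2->1,3->2] -> levels [7 2 8 8]
Step 3: flows [2->0,2->1,2=3] -> levels [8 3 6 8]
Step 4: flows [0->2,2->1,3->2] -> levels [7 4 7 7]
Step 5: flows [0=2,2->1,2=3] -> levels [7 5 6 7]
Step 6: flows [0->2,2->1,3->2] -> levels [6 6 7 6]
Step 7: flows [2->0,2->1,2->3] -> levels [7 7 4 7]
Step 8: flows [0->2,1->2,3->2] -> levels [6 6 7 6]
  -> period-2 cycle (repeats step 6); tank 2 never drops to <=2
Tank 2 never reaches <=2 within 15 steps

Answer: -1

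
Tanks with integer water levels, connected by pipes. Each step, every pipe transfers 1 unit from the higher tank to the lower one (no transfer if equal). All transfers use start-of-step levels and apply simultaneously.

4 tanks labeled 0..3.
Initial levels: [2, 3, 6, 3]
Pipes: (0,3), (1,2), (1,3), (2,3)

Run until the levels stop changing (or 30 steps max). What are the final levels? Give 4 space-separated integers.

Step 1: flows [3->0,2->1,1=3,2->3] -> levels [3 4 4 3]
Step 2: flows [0=3,1=2,1->3,2->3] -> levels [3 3 3 5]
Step 3: flows [3->0,1=2,3->1,3->2] -> levels [4 4 4 2]
Step 4: flows [0->3,1=2,1->3,2->3] -> levels [3 3 3 5]
  -> period-2 cycle: step 4 state = step 2 state; never stabilizes
  -> state at step 30: (30-2) mod 2 = 0, same as step 2 -> [3 3 3 5]

Answer: 3 3 3 5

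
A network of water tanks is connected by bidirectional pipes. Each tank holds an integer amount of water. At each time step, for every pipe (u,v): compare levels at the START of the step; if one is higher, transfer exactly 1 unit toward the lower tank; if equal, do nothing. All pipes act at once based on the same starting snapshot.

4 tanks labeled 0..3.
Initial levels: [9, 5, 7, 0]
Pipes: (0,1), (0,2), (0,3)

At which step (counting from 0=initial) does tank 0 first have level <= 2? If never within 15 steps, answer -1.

Step 1: flows [0->1,0->2,0->3] -> levels [6 6 8 1]
Step 2: flows [0=1,2->0,0->3] -> levels [6 6 7 2]
Step 3: flows [0=1,2->0,0->3] -> levels [6 6 6 3]
Step 4: flows [0=1,0=2,0->3] -> levels [5 6 6 4]
Step 5: flows [1->0,2->0,0->3] -> levels [6 5 5 5]
Step 6: flows [0->1,0->2,0->3] -> levels [3 6 6 6]
Step 7: flows [1->0,2->0,3->0] -> levels [6 5 5 5]
  -> period-2 cycle (repeats step 5); tank 0 never drops to <=2
Tank 0 never reaches <=2 within 15 steps

Answer: -1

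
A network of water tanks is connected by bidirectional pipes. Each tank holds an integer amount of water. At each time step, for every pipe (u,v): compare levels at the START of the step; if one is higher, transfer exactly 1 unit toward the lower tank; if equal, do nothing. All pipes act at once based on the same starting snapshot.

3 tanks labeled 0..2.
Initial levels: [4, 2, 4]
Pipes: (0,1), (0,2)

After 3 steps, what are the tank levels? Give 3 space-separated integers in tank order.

Step 1: flows [0->1,0=2] -> levels [3 3 4]
Step 2: flows [0=1,2->0] -> levels [4 3 3]
Step 3: flows [0->1,0->2] -> levels [2 4 4]

Answer: 2 4 4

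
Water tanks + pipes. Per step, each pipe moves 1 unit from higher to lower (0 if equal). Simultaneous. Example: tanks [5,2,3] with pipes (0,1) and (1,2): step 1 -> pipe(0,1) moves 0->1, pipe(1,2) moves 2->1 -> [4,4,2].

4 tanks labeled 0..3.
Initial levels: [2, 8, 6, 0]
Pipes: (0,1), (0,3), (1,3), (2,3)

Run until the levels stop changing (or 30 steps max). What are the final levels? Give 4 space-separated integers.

Answer: 4 4 4 4

Derivation:
Step 1: flows [1->0,0->3,1->3,2->3] -> levels [2 6 5 3]
Step 2: flows [1->0,3->0,1->3,2->3] -> levels [4 4 4 4]
Step 3: flows [0=1,0=3,1=3,2=3] -> levels [4 4 4 4]
  -> stable (no change)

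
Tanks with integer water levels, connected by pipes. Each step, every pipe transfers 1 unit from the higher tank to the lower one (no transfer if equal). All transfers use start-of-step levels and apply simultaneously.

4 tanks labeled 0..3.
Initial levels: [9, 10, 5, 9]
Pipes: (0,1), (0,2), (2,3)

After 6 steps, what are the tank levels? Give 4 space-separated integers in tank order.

Step 1: flows [1->0,0->2,3->2] -> levels [9 9 7 8]
Step 2: flows [0=1,0->2,3->2] -> levels [8 9 9 7]
Step 3: flows [1->0,2->0,2->3] -> levels [10 8 7 8]
Step 4: flows [0->1,0->2,3->2] -> levels [8 9 9 7]
  -> period-2 cycle: step 4 state = step 2 state
  -> state at step 6: (6-2) mod 2 = 0, same as step 2 -> [8 9 9 7]

Answer: 8 9 9 7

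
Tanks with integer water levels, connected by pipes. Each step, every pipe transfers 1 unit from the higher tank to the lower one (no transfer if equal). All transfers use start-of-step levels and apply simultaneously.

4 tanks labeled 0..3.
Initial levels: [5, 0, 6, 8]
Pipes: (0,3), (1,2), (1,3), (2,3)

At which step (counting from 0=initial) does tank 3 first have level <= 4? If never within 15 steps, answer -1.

Step 1: flows [3->0,2->1,3->1,3->2] -> levels [6 2 6 5]
Step 2: flows [0->3,2->1,3->1,2->3] -> levels [5 4 4 6]
Step 3: flows [3->0,1=2,3->1,3->2] -> levels [6 5 5 3]
Tank 3 first reaches <=4 at step 3

Answer: 3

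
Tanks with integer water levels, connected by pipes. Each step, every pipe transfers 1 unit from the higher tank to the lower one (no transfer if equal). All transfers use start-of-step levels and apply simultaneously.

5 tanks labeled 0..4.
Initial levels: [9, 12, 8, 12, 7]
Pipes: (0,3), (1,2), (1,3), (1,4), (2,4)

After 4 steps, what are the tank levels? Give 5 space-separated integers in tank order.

Step 1: flows [3->0,1->2,1=3,1->4,2->4] -> levels [10 10 8 11 9]
Step 2: flows [3->0,1->2,3->1,1->4,4->2] -> levels [11 9 10 9 9]
Step 3: flows [0->3,2->1,1=3,1=4,2->4] -> levels [10 10 8 10 10]
Step 4: flows [0=3,1->2,1=3,1=4,4->2] -> levels [10 9 10 10 9]

Answer: 10 9 10 10 9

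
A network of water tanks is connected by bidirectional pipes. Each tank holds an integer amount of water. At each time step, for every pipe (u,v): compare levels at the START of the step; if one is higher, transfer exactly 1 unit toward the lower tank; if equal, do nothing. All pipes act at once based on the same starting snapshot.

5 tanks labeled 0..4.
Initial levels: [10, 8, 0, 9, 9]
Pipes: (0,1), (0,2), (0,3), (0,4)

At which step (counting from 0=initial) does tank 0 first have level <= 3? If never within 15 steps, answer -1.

Step 1: flows [0->1,0->2,0->3,0->4] -> levels [6 9 1 10 10]
Step 2: flows [1->0,0->2,3->0,4->0] -> levels [8 8 2 9 9]
Step 3: flows [0=1,0->2,3->0,4->0] -> levels [9 8 3 8 8]
Step 4: flows [0->1,0->2,0->3,0->4] -> levels [5 9 4 9 9]
Step 5: flows [1->0,0->2,3->0,4->0] -> levels [7 8 5 8 8]
Step 6: flows [1->0,0->2,3->0,4->0] -> levels [9 7 6 7 7]
Step 7: flows [0->1,0->2,0->3,0->4] -> levels [5 8 7 8 8]
Step 8: flows [1->0,2->0,3->0,4->0] -> levels [9 7 6 7 7]
  -> period-2 cycle (repeats step 6); tank 0 never drops to <=3
Tank 0 never reaches <=3 within 15 steps

Answer: -1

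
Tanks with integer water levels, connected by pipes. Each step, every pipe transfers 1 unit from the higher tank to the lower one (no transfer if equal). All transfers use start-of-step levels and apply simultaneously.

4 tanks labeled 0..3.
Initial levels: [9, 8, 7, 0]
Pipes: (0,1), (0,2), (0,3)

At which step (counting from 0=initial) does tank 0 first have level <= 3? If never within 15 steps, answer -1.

Answer: -1

Derivation:
Step 1: flows [0->1,0->2,0->3] -> levels [6 9 8 1]
Step 2: flows [1->0,2->0,0->3] -> levels [7 8 7 2]
Step 3: flows [1->0,0=2,0->3] -> levels [7 7 7 3]
Step 4: flows [0=1,0=2,0->3] -> levels [6 7 7 4]
Step 5: flows [1->0,2->0,0->3] -> levels [7 6 6 5]
Step 6: flows [0->1,0->2,0->3] -> levels [4 7 7 6]
Step 7: flows [1->0,2->0,3->0] -> levels [7 6 6 5]
  -> period-2 cycle (repeats step 5); tank 0 never drops to <=3
Tank 0 never reaches <=3 within 15 steps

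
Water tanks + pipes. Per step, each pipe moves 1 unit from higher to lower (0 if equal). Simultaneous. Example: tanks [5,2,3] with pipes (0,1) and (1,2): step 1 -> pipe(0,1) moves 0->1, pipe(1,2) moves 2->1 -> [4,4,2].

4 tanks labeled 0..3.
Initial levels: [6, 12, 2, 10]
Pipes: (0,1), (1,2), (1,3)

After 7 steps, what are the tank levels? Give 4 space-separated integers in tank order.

Step 1: flows [1->0,1->2,1->3] -> levels [7 9 3 11]
Step 2: flows [1->0,1->2,3->1] -> levels [8 8 4 10]
Step 3: flows [0=1,1->2,3->1] -> levels [8 8 5 9]
Step 4: flows [0=1,1->2,3->1] -> levels [8 8 6 8]
Step 5: flows [0=1,1->2,1=3] -> levels [8 7 7 8]
Step 6: flows [0->1,1=2,3->1] -> levels [7 9 7 7]
Step 7: flows [1->0,1->2,1->3] -> levels [8 6 8 8]

Answer: 8 6 8 8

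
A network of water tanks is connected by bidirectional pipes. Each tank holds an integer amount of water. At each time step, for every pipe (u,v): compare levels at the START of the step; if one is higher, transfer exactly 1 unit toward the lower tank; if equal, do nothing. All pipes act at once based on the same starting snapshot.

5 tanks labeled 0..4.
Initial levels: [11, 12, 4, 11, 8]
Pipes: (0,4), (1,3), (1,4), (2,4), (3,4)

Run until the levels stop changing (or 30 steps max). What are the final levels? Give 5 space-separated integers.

Answer: 9 9 8 9 11

Derivation:
Step 1: flows [0->4,1->3,1->4,4->2,3->4] -> levels [10 10 5 11 10]
Step 2: flows [0=4,3->1,1=4,4->2,3->4] -> levels [10 11 6 9 10]
Step 3: flows [0=4,1->3,1->4,4->2,4->3] -> levels [10 9 7 11 9]
Step 4: flows [0->4,3->1,1=4,4->2,3->4] -> levels [9 10 8 9 10]
Step 5: flows [4->0,1->3,1=4,4->2,4->3] -> levels [10 9 9 11 7]
Step 6: flows [0->4,3->1,1->4,2->4,3->4] -> levels [9 9 8 9 11]
Step 7: flows [4->0,1=3,4->1,4->2,4->3] -> levels [10 10 9 10 7]
Step 8: flows [0->4,1=3,1->4,2->4,3->4] -> levels [9 9 8 9 11]
  -> period-2 cycle: step 8 state = step 6 state; never stabilizes
  -> state at step 30: (30-6) mod 2 = 0, same as step 6 -> [9 9 8 9 11]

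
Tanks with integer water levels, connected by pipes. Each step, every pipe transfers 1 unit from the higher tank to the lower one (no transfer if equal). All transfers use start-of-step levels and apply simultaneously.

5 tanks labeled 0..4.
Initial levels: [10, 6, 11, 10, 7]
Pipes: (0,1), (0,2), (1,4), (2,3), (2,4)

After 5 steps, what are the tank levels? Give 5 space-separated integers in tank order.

Answer: 7 10 11 8 8

Derivation:
Step 1: flows [0->1,2->0,4->1,2->3,2->4] -> levels [10 8 8 11 7]
Step 2: flows [0->1,0->2,1->4,3->2,2->4] -> levels [8 8 9 10 9]
Step 3: flows [0=1,2->0,4->1,3->2,2=4] -> levels [9 9 9 9 8]
Step 4: flows [0=1,0=2,1->4,2=3,2->4] -> levels [9 8 8 9 10]
Step 5: flows [0->1,0->2,4->1,3->2,4->2] -> levels [7 10 11 8 8]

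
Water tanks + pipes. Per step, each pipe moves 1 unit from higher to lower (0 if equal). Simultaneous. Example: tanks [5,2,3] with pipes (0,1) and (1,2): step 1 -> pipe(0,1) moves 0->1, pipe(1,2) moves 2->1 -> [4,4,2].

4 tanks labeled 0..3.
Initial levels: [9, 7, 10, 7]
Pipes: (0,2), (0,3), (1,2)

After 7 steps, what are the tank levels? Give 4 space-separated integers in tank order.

Answer: 9 9 7 8

Derivation:
Step 1: flows [2->0,0->3,2->1] -> levels [9 8 8 8]
Step 2: flows [0->2,0->3,1=2] -> levels [7 8 9 9]
Step 3: flows [2->0,3->0,2->1] -> levels [9 9 7 8]
Step 4: flows [0->2,0->3,1->2] -> levels [7 8 9 9]
  -> period-2 cycle: step 4 state = step 2 state
  -> state at step 7: (7-2) mod 2 = 1, same as step 3 -> [9 9 7 8]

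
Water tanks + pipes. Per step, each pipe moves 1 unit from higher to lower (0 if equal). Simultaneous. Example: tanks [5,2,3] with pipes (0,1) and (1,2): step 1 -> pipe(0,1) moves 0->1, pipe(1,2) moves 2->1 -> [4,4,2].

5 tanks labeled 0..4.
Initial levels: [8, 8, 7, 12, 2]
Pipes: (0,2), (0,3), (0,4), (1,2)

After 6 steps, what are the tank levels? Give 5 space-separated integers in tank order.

Step 1: flows [0->2,3->0,0->4,1->2] -> levels [7 7 9 11 3]
Step 2: flows [2->0,3->0,0->4,2->1] -> levels [8 8 7 10 4]
Step 3: flows [0->2,3->0,0->4,1->2] -> levels [7 7 9 9 5]
Step 4: flows [2->0,3->0,0->4,2->1] -> levels [8 8 7 8 6]
Step 5: flows [0->2,0=3,0->4,1->2] -> levels [6 7 9 8 7]
Step 6: flows [2->0,3->0,4->0,2->1] -> levels [9 8 7 7 6]

Answer: 9 8 7 7 6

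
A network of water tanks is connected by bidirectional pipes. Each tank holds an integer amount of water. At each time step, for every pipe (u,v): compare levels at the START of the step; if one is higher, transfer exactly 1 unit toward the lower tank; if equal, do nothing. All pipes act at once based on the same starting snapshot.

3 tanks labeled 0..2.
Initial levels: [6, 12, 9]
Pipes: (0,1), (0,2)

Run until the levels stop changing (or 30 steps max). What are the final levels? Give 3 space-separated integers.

Step 1: flows [1->0,2->0] -> levels [8 11 8]
Step 2: flows [1->0,0=2] -> levels [9 10 8]
Step 3: flows [1->0,0->2] -> levels [9 9 9]
Step 4: flows [0=1,0=2] -> levels [9 9 9]
  -> stable (no change)

Answer: 9 9 9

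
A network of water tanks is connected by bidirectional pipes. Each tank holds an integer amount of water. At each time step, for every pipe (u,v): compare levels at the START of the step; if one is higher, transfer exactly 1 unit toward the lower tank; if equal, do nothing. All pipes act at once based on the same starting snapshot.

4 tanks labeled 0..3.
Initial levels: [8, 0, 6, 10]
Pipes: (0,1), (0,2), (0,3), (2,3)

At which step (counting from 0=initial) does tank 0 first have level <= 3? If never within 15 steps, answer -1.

Step 1: flows [0->1,0->2,3->0,3->2] -> levels [7 1 8 8]
Step 2: flows [0->1,2->0,3->0,2=3] -> levels [8 2 7 7]
Step 3: flows [0->1,0->2,0->3,2=3] -> levels [5 3 8 8]
Step 4: flows [0->1,2->0,3->0,2=3] -> levels [6 4 7 7]
Step 5: flows [0->1,2->0,3->0,2=3] -> levels [7 5 6 6]
Step 6: flows [0->1,0->2,0->3,2=3] -> levels [4 6 7 7]
Step 7: flows [1->0,2->0,3->0,2=3] -> levels [7 5 6 6]
  -> period-2 cycle (repeats step 5); tank 0 never drops to <=3
Tank 0 never reaches <=3 within 15 steps

Answer: -1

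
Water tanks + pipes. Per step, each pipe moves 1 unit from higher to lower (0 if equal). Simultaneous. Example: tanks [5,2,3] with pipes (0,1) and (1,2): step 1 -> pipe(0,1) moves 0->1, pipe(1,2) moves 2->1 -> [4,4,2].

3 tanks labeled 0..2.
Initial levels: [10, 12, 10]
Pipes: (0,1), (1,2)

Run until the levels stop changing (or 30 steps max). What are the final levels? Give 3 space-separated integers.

Step 1: flows [1->0,1->2] -> levels [11 10 11]
Step 2: flows [0->1,2->1] -> levels [10 12 10]
  -> period-2 cycle: step 2 state = step 0 state; never stabilizes
  -> state at step 30: (30-0) mod 2 = 0, same as step 0 -> [10 12 10]

Answer: 10 12 10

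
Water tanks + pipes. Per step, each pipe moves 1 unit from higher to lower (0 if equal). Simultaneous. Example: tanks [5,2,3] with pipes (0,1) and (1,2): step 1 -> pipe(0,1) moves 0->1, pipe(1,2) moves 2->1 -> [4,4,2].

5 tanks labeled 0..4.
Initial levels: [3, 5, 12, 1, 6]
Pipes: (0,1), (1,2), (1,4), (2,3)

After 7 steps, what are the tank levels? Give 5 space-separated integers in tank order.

Step 1: flows [1->0,2->1,4->1,2->3] -> levels [4 6 10 2 5]
Step 2: flows [1->0,2->1,1->4,2->3] -> levels [5 5 8 3 6]
Step 3: flows [0=1,2->1,4->1,2->3] -> levels [5 7 6 4 5]
Step 4: flows [1->0,1->2,1->4,2->3] -> levels [6 4 6 5 6]
Step 5: flows [0->1,2->1,4->1,2->3] -> levels [5 7 4 6 5]
Step 6: flows [1->0,1->2,1->4,3->2] -> levels [6 4 6 5 6]
  -> period-2 cycle: step 6 state = step 4 state
  -> state at step 7: (7-4) mod 2 = 1, same as step 5 -> [5 7 4 6 5]

Answer: 5 7 4 6 5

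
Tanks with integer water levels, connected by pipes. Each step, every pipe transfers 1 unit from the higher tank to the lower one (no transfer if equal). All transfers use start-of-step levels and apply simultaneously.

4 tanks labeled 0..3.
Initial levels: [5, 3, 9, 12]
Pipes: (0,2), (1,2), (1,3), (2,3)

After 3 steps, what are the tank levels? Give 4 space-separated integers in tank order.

Step 1: flows [2->0,2->1,3->1,3->2] -> levels [6 5 8 10]
Step 2: flows [2->0,2->1,3->1,3->2] -> levels [7 7 7 8]
Step 3: flows [0=2,1=2,3->1,3->2] -> levels [7 8 8 6]

Answer: 7 8 8 6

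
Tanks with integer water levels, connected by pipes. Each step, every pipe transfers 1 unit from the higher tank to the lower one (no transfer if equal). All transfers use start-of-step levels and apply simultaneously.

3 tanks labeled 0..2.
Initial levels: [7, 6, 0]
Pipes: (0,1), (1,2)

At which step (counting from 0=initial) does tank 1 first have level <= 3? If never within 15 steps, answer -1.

Step 1: flows [0->1,1->2] -> levels [6 6 1]
Step 2: flows [0=1,1->2] -> levels [6 5 2]
Step 3: flows [0->1,1->2] -> levels [5 5 3]
Step 4: flows [0=1,1->2] -> levels [5 4 4]
Step 5: flows [0->1,1=2] -> levels [4 5 4]
Step 6: flows [1->0,1->2] -> levels [5 3 5]
Tank 1 first reaches <=3 at step 6

Answer: 6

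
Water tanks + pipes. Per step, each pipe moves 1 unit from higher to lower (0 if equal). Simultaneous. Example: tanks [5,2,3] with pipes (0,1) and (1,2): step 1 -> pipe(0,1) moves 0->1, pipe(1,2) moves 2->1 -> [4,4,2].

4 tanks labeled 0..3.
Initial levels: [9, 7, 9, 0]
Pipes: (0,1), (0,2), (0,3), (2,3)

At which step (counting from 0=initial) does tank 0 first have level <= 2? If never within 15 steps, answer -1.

Answer: -1

Derivation:
Step 1: flows [0->1,0=2,0->3,2->3] -> levels [7 8 8 2]
Step 2: flows [1->0,2->0,0->3,2->3] -> levels [8 7 6 4]
Step 3: flows [0->1,0->2,0->3,2->3] -> levels [5 8 6 6]
Step 4: flows [1->0,2->0,3->0,2=3] -> levels [8 7 5 5]
Step 5: flows [0->1,0->2,0->3,2=3] -> levels [5 8 6 6]
  -> period-2 cycle (repeats step 3); tank 0 never drops to <=2
Tank 0 never reaches <=2 within 15 steps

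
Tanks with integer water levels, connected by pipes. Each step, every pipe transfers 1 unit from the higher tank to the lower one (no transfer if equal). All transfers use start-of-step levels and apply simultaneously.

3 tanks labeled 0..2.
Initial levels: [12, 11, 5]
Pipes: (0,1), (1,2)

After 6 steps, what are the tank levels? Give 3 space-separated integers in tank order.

Answer: 10 8 10

Derivation:
Step 1: flows [0->1,1->2] -> levels [11 11 6]
Step 2: flows [0=1,1->2] -> levels [11 10 7]
Step 3: flows [0->1,1->2] -> levels [10 10 8]
Step 4: flows [0=1,1->2] -> levels [10 9 9]
Step 5: flows [0->1,1=2] -> levels [9 10 9]
Step 6: flows [1->0,1->2] -> levels [10 8 10]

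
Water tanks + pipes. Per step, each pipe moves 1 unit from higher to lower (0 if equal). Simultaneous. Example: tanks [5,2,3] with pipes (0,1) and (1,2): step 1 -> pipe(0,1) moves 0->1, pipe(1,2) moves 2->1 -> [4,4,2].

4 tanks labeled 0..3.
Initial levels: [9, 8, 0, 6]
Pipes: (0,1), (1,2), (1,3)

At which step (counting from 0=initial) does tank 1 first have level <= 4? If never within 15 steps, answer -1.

Answer: 5

Derivation:
Step 1: flows [0->1,1->2,1->3] -> levels [8 7 1 7]
Step 2: flows [0->1,1->2,1=3] -> levels [7 7 2 7]
Step 3: flows [0=1,1->2,1=3] -> levels [7 6 3 7]
Step 4: flows [0->1,1->2,3->1] -> levels [6 7 4 6]
Step 5: flows [1->0,1->2,1->3] -> levels [7 4 5 7]
Tank 1 first reaches <=4 at step 5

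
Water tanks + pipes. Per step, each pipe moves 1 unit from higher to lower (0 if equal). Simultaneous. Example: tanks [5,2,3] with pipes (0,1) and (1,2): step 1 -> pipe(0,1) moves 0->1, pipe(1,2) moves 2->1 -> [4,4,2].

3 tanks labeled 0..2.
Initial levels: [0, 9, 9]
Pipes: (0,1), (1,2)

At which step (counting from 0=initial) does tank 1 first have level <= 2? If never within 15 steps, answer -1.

Answer: -1

Derivation:
Step 1: flows [1->0,1=2] -> levels [1 8 9]
Step 2: flows [1->0,2->1] -> levels [2 8 8]
Step 3: flows [1->0,1=2] -> levels [3 7 8]
Step 4: flows [1->0,2->1] -> levels [4 7 7]
Step 5: flows [1->0,1=2] -> levels [5 6 7]
Step 6: flows [1->0,2->1] -> levels [6 6 6]
Step 7: flows [0=1,1=2] -> levels [6 6 6]
  -> stable; tank 1 stays at 6 > 2
Tank 1 never reaches <=2 within 15 steps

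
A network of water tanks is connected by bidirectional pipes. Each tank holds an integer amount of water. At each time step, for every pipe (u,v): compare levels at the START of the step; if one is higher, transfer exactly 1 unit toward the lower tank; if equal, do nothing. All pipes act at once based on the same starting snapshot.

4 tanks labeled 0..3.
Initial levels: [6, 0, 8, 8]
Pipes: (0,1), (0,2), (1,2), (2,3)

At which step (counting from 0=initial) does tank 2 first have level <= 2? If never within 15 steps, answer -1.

Answer: -1

Derivation:
Step 1: flows [0->1,2->0,2->1,2=3] -> levels [6 2 6 8]
Step 2: flows [0->1,0=2,2->1,3->2] -> levels [5 4 6 7]
Step 3: flows [0->1,2->0,2->1,3->2] -> levels [5 6 5 6]
Step 4: flows [1->0,0=2,1->2,3->2] -> levels [6 4 7 5]
Step 5: flows [0->1,2->0,2->1,2->3] -> levels [6 6 4 6]
Step 6: flows [0=1,0->2,1->2,3->2] -> levels [5 5 7 5]
Step 7: flows [0=1,2->0,2->1,2->3] -> levels [6 6 4 6]
  -> period-2 cycle (repeats step 5); tank 2 never drops to <=2
Tank 2 never reaches <=2 within 15 steps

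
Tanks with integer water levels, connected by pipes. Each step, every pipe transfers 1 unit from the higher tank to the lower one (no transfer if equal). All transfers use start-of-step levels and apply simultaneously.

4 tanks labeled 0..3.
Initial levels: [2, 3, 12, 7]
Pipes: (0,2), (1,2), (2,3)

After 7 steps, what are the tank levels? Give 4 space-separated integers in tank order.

Step 1: flows [2->0,2->1,2->3] -> levels [3 4 9 8]
Step 2: flows [2->0,2->1,2->3] -> levels [4 5 6 9]
Step 3: flows [2->0,2->1,3->2] -> levels [5 6 5 8]
Step 4: flows [0=2,1->2,3->2] -> levels [5 5 7 7]
Step 5: flows [2->0,2->1,2=3] -> levels [6 6 5 7]
Step 6: flows [0->2,1->2,3->2] -> levels [5 5 8 6]
Step 7: flows [2->0,2->1,2->3] -> levels [6 6 5 7]

Answer: 6 6 5 7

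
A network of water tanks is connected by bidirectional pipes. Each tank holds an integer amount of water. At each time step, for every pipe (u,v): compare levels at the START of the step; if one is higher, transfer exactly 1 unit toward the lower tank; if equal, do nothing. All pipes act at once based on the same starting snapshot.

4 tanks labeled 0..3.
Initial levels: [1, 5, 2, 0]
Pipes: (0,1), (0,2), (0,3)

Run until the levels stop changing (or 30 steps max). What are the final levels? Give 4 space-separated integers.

Step 1: flows [1->0,2->0,0->3] -> levels [2 4 1 1]
Step 2: flows [1->0,0->2,0->3] -> levels [1 3 2 2]
Step 3: flows [1->0,2->0,3->0] -> levels [4 2 1 1]
Step 4: flows [0->1,0->2,0->3] -> levels [1 3 2 2]
  -> period-2 cycle: step 4 state = step 2 state; never stabilizes
  -> state at step 30: (30-2) mod 2 = 0, same as step 2 -> [1 3 2 2]

Answer: 1 3 2 2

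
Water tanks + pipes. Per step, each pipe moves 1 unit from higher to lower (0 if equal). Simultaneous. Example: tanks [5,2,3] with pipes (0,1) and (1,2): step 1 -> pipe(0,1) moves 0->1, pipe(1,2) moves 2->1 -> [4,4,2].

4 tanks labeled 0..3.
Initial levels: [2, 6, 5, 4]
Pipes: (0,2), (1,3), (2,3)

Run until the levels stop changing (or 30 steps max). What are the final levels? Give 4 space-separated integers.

Answer: 3 5 5 4

Derivation:
Step 1: flows [2->0,1->3,2->3] -> levels [3 5 3 6]
Step 2: flows [0=2,3->1,3->2] -> levels [3 6 4 4]
Step 3: flows [2->0,1->3,2=3] -> levels [4 5 3 5]
Step 4: flows [0->2,1=3,3->2] -> levels [3 5 5 4]
Step 5: flows [2->0,1->3,2->3] -> levels [4 4 3 6]
Step 6: flows [0->2,3->1,3->2] -> levels [3 5 5 4]
  -> period-2 cycle: step 6 state = step 4 state; never stabilizes
  -> state at step 30: (30-4) mod 2 = 0, same as step 4 -> [3 5 5 4]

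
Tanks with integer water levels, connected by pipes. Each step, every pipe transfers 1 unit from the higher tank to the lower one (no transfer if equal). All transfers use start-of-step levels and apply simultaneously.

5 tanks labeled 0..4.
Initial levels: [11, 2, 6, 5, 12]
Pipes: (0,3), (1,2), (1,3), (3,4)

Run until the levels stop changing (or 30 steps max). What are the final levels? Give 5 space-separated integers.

Answer: 7 6 7 9 7

Derivation:
Step 1: flows [0->3,2->1,3->1,4->3] -> levels [10 4 5 6 11]
Step 2: flows [0->3,2->1,3->1,4->3] -> levels [9 6 4 7 10]
Step 3: flows [0->3,1->2,3->1,4->3] -> levels [8 6 5 8 9]
Step 4: flows [0=3,1->2,3->1,4->3] -> levels [8 6 6 8 8]
Step 5: flows [0=3,1=2,3->1,3=4] -> levels [8 7 6 7 8]
Step 6: flows [0->3,1->2,1=3,4->3] -> levels [7 6 7 9 7]
Step 7: flows [3->0,2->1,3->1,3->4] -> levels [8 8 6 6 8]
Step 8: flows [0->3,1->2,1->3,4->3] -> levels [7 6 7 9 7]
  -> period-2 cycle: step 8 state = step 6 state; never stabilizes
  -> state at step 30: (30-6) mod 2 = 0, same as step 6 -> [7 6 7 9 7]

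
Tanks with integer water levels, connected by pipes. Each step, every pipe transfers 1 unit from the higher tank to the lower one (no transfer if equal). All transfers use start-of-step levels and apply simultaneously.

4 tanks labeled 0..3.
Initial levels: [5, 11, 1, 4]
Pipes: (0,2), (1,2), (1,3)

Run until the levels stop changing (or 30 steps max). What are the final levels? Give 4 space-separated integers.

Answer: 5 7 4 5

Derivation:
Step 1: flows [0->2,1->2,1->3] -> levels [4 9 3 5]
Step 2: flows [0->2,1->2,1->3] -> levels [3 7 5 6]
Step 3: flows [2->0,1->2,1->3] -> levels [4 5 5 7]
Step 4: flows [2->0,1=2,3->1] -> levels [5 6 4 6]
Step 5: flows [0->2,1->2,1=3] -> levels [4 5 6 6]
Step 6: flows [2->0,2->1,3->1] -> levels [5 7 4 5]
Step 7: flows [0->2,1->2,1->3] -> levels [4 5 6 6]
  -> period-2 cycle: step 7 state = step 5 state; never stabilizes
  -> state at step 30: (30-5) mod 2 = 1, same as step 6 -> [5 7 4 5]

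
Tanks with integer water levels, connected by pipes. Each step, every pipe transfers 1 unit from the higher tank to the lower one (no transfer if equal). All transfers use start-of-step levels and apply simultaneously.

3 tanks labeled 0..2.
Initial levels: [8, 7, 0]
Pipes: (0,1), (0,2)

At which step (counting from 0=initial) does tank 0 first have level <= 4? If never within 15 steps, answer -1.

Step 1: flows [0->1,0->2] -> levels [6 8 1]
Step 2: flows [1->0,0->2] -> levels [6 7 2]
Step 3: flows [1->0,0->2] -> levels [6 6 3]
Step 4: flows [0=1,0->2] -> levels [5 6 4]
Step 5: flows [1->0,0->2] -> levels [5 5 5]
Step 6: flows [0=1,0=2] -> levels [5 5 5]
  -> stable; tank 0 stays at 5 > 4
Tank 0 never reaches <=4 within 15 steps

Answer: -1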